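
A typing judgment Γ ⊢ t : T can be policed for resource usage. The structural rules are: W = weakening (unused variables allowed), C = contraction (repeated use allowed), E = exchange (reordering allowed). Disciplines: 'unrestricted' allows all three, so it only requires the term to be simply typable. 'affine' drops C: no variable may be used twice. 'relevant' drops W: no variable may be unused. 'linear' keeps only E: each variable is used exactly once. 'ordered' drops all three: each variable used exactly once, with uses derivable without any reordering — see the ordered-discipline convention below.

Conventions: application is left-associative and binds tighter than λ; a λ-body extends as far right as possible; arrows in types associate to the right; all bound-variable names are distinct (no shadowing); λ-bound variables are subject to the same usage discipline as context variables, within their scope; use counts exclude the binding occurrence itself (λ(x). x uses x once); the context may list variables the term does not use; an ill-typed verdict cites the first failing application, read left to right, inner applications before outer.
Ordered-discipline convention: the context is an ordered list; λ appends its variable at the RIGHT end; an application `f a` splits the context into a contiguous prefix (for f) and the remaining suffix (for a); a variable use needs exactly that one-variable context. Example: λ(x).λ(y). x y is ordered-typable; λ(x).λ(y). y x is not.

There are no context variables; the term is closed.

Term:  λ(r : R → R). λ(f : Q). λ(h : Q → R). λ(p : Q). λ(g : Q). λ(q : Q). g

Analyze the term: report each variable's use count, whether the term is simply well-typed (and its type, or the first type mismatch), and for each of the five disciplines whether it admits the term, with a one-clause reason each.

variable uses: r (λ-bound): 0; f (λ-bound): 0; h (λ-bound): 0; p (λ-bound): 0; g (λ-bound): 1; q (λ-bound): 0
use order (left to right): g
typing: well-typed — term : (R → R) → Q → (Q → R) → Q → Q → Q → Q
ordered: ✗, needs weakening: r, f, h, p, q unused
linear: ✗, needs weakening: r, f, h, p, q unused
affine: ✓, r, f, h, p, g, q: no repeats, contraction unneeded
relevant: ✗, needs weakening: r, f, h, p, q unused
unrestricted: ✓, well-typed at (R → R) → Q → (Q → R) → Q → Q → Q → Q; no restrictions here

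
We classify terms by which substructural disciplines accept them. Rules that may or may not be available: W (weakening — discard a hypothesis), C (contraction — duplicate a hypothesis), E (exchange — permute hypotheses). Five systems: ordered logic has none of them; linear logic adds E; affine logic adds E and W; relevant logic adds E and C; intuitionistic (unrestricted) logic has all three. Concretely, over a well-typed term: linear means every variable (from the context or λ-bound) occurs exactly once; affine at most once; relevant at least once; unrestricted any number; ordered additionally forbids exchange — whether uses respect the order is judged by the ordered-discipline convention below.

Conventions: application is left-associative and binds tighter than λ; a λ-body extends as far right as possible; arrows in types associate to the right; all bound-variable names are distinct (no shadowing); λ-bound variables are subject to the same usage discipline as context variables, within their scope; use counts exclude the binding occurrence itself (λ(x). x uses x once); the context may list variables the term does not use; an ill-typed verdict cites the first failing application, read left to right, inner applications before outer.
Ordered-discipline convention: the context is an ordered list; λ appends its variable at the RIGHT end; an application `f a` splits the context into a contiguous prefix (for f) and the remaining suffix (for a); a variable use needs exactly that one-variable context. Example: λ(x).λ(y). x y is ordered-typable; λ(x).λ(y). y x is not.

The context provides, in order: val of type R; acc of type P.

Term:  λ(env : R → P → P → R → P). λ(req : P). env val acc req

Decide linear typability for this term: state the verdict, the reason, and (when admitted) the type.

yes — single use per variable (val, acc, env, req); term : (R → P → P → R → P) → P → R → P
counts: val ×1; acc ×1; env [bound] ×1; req [bound] ×1
order of uses: env, val, acc, req
typing: the term checks, with type (R → P → P → R → P) → P → R → P
across the five disciplines: ordered ✗ | linear ✓ | affine ✓ | relevant ✓ | unrestricted ✓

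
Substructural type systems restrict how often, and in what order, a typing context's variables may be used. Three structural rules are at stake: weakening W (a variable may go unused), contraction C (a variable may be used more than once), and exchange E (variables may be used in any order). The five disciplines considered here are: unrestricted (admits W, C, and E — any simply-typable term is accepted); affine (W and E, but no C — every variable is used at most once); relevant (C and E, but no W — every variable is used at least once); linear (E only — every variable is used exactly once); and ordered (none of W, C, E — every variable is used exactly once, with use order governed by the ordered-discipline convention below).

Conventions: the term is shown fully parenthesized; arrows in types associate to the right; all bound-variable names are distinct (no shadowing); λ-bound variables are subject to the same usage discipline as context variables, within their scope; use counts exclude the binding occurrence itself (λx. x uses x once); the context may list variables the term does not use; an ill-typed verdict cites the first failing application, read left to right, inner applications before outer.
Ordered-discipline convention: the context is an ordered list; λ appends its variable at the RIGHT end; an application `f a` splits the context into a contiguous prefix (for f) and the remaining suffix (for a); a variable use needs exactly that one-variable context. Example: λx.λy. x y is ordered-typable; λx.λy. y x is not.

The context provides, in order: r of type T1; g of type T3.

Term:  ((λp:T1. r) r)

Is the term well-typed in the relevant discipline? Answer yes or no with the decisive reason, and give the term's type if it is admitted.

no — g, p left unused
counts: r ×2; g ×0; p (bound) ×0
uses in reading order: r, r
typing: ✓ — T1
all disciplines: ordered ✗ | linear ✗ | affine ✗ | relevant ✗ | unrestricted ✓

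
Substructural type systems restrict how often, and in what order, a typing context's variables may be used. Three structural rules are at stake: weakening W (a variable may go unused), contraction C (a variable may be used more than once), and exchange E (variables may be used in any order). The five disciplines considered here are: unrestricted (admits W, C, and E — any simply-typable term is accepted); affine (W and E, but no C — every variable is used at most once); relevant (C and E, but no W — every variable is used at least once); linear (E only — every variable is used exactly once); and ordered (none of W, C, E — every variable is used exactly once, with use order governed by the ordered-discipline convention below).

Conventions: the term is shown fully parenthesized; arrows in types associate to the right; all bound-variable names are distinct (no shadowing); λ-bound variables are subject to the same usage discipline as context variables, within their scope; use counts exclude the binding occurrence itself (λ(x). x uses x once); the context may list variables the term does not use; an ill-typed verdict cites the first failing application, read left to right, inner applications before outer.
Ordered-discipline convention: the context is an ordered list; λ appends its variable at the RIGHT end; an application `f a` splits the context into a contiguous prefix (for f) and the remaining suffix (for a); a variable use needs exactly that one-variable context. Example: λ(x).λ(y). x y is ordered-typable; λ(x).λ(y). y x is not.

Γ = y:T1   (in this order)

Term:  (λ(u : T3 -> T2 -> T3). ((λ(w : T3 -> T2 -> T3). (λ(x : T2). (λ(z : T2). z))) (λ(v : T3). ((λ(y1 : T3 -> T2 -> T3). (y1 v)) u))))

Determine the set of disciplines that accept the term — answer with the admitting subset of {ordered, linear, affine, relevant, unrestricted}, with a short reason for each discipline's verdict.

admitted by: affine, unrestricted
variable uses: y: 0, u (bound): 1, w (bound): 0, x (bound): 0, z (bound): 1, v (bound): 1, y1 (bound): 1
order of uses: z, y1, v, u
typing: well-typed at (T3 -> T2 -> T3) -> T2 -> T2 -> T2
ordered: ✗ — needs weakening: y, w, x unused
linear: ✗ — needs weakening: y, w, x unused
affine: ✓ — at most one use each (y, u, w, x, z, v, y1)
relevant: ✗ — needs weakening: y, w, x unused
unrestricted: ✓ — typability at (T3 -> T2 -> T3) -> T2 -> T2 -> T2 is all that's needed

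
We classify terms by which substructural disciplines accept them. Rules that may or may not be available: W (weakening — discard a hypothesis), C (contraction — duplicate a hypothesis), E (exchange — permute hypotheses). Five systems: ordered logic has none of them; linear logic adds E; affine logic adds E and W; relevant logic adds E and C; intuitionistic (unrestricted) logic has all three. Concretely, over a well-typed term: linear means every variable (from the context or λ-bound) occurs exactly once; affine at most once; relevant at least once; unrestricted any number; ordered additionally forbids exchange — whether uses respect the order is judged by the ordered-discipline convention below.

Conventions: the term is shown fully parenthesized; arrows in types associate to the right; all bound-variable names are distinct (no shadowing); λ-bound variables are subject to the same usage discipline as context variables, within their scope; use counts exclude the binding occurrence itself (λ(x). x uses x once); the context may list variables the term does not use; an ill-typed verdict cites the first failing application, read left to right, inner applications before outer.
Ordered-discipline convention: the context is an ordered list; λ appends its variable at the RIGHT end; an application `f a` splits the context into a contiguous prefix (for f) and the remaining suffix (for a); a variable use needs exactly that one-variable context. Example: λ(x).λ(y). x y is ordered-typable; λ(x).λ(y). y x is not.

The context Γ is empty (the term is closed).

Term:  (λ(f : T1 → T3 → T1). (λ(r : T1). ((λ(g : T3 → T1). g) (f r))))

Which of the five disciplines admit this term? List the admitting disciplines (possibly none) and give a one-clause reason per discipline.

admitting disciplines: ordered, linear, affine, relevant, unrestricted
counts: f (bound): 1, r (bound): 1, g (bound): 1
left-to-right use order: g, f, r
typing: well-typed at (T1 → T3 → T1) → T1 → T3 → T1
ordered ✓ (one use each (f, r, g); ordered split holds)
linear ✓ (f, r, g: one use apiece)
affine ✓ (none of f, r, g used more than once)
relevant ✓ (every one of f, r, g appears)
unrestricted ✓ (typability at (T1 → T3 → T1) → T1 → T3 → T1 is all that's needed)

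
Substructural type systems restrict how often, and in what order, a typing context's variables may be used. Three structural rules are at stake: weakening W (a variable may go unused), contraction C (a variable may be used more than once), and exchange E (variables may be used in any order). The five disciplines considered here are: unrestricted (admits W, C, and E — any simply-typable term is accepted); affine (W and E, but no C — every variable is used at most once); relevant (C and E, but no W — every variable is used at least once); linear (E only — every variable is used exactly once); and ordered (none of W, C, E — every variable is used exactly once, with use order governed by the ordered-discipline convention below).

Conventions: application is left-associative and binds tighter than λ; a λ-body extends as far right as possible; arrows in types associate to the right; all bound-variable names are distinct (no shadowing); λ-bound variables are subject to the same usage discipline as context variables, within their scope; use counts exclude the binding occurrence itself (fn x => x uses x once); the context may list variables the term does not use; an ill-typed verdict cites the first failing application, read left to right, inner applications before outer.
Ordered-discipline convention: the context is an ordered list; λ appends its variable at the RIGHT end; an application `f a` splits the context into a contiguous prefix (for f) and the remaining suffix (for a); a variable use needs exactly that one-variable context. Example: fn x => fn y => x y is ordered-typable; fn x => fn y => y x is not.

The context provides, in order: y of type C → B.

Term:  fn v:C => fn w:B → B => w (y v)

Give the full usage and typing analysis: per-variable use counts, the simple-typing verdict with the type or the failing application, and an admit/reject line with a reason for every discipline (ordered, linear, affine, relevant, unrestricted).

use counts: y=1; v [bound]=1; w [bound]=1
order of uses: w, y, v
typing: well-typed — term : C → (B → B) → B
ordered: ✗, needs exchange: uses follow w, y, v
linear: ✓, single use per variable (y, v, w)
affine: ✓, none of y, v, w used more than once
relevant: ✓, none of y, v, w goes unused
unrestricted: ✓, well-typed at C → (B → B) → B; no restrictions here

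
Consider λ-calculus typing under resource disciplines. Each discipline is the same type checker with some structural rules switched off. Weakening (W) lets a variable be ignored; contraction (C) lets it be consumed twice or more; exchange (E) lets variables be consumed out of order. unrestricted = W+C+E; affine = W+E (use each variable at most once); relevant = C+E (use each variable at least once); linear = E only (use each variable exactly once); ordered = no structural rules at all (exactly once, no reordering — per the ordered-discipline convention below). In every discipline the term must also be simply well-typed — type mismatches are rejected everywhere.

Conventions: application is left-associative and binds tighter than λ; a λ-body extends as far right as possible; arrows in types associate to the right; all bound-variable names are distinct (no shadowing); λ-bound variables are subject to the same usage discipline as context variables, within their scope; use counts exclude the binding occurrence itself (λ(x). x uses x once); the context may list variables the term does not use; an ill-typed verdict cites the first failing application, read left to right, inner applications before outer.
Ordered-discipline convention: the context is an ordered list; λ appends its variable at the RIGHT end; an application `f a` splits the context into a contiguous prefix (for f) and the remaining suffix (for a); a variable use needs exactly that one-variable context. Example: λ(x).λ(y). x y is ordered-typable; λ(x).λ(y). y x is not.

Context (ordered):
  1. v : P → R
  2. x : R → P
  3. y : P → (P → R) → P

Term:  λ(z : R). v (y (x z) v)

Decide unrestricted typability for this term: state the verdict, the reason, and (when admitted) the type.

yes — simply typable at R → R; W, C, E all held; term : R → R
counts: v=2, x=1, y=1, z (λ-bound)=1
left-to-right use order: v, y, x, z, v
typing: the term checks, with type R → R
across the five disciplines: ordered ✗, linear ✗, affine ✗, relevant ✓, unrestricted ✓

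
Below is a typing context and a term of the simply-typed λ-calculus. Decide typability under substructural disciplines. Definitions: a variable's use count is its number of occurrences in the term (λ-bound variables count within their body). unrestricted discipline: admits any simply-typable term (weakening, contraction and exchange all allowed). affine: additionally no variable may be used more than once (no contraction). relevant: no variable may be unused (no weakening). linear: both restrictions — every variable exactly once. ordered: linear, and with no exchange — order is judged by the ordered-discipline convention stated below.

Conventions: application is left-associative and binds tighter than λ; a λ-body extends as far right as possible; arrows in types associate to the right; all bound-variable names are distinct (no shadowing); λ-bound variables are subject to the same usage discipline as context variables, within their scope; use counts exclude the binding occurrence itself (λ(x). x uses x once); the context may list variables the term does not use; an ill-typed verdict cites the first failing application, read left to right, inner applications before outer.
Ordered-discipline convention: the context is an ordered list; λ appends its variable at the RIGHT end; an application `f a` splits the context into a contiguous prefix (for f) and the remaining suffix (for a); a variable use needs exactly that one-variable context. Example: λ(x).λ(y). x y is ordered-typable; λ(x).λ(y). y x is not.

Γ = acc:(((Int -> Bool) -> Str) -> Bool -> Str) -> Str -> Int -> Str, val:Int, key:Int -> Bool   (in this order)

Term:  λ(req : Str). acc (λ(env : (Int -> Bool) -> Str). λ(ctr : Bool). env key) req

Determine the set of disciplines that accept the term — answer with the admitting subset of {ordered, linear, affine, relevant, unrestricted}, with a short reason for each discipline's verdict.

admitting disciplines: affine, unrestricted
counts: acc=1, val=0, key=1, req (bound)=1, env (bound)=1, ctr (bound)=0
order of uses: acc, env, key, req
typing: well-typed — term : Str -> Int -> Str
ordered: ✗ — needs weakening: val, ctr unused
linear: ✗ — needs weakening: val, ctr unused
affine: ✓ — none of acc, val, key, req, env, ctr used more than once
relevant: ✗ — needs weakening: val, ctr unused
unrestricted: ✓ — typability at Str -> Int -> Str is all that's needed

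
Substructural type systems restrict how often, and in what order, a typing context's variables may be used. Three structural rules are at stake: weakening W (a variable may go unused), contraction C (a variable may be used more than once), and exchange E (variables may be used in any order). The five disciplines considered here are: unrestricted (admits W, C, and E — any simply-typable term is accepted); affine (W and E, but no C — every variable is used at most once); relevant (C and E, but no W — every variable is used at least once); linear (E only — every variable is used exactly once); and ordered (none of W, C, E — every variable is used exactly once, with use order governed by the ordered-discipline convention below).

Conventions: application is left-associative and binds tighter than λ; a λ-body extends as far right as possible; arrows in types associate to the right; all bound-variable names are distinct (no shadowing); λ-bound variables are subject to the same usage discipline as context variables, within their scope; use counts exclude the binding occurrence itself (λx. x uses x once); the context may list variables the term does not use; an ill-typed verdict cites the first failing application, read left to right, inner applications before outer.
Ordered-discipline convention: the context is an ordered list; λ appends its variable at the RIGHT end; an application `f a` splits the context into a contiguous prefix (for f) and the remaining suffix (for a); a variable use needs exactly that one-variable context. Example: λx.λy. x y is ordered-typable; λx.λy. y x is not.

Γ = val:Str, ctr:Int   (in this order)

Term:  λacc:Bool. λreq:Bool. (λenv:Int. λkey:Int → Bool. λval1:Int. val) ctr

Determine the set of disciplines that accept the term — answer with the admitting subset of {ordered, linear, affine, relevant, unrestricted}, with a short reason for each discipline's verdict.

accepted by: affine, unrestricted
use counts: val=1, ctr=1, acc (λ-bound)=0, req (λ-bound)=0, env (λ-bound)=0, key (λ-bound)=0, val1 (λ-bound)=0
uses in reading order: val, ctr
typing: well-typed — term : Bool → Bool → (Int → Bool) → Int → Str
ordered: ✗, needs weakening: acc, req, env, key, val1 unused
linear: ✗, needs weakening: acc, req, env, key, val1 unused
affine: ✓, val, ctr, acc, req, env, key, val1: no repeats, contraction unneeded
relevant: ✗, needs weakening: acc, req, env, key, val1 unused
unrestricted: ✓, well-typed at Bool → Bool → (Int → Bool) → Int → Str; no restrictions here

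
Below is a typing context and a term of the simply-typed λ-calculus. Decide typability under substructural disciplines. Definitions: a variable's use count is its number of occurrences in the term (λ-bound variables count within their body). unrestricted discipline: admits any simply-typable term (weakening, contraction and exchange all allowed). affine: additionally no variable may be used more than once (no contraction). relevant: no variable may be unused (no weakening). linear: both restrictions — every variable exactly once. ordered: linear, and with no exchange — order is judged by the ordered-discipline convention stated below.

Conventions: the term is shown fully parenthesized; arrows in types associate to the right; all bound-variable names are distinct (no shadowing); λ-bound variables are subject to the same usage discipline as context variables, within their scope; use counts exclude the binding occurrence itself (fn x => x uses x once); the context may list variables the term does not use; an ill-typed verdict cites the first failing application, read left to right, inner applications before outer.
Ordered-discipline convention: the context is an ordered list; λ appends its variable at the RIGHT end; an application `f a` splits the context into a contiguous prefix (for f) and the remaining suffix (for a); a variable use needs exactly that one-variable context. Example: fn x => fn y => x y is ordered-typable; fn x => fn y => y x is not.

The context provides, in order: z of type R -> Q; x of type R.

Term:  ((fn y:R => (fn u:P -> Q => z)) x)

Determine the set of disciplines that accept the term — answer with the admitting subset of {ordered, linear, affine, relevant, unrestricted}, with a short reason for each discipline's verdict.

admitting disciplines: affine, unrestricted
counts: z=1; x=1; y (λ-bound)=0; u (λ-bound)=0
use order (left to right): z, x
typing: well-typed — term : (P -> Q) -> R -> Q
ordered: ✗, needs weakening: y, u unused
linear: ✗, needs weakening: y, u unused
affine: ✓, none of z, x, y, u used more than once
relevant: ✗, needs weakening: y, u unused
unrestricted: ✓, well-typed at (P -> Q) -> R -> Q; no restrictions here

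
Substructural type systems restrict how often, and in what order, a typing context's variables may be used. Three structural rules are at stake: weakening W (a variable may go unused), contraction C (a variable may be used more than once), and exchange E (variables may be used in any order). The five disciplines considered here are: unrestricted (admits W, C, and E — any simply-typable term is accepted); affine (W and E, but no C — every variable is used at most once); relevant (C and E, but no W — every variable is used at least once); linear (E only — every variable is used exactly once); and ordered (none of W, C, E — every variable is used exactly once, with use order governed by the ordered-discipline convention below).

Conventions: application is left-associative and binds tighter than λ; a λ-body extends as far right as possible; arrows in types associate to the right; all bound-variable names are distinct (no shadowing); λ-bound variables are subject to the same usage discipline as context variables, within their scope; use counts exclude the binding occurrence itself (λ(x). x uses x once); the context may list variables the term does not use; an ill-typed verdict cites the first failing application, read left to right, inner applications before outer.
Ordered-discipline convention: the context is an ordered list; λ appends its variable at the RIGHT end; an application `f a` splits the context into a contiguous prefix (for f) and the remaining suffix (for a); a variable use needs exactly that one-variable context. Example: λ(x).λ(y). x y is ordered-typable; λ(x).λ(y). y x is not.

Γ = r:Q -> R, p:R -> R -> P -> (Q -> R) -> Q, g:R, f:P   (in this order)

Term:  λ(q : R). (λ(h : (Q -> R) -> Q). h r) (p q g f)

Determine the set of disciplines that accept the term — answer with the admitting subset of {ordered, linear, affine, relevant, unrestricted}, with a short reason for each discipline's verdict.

admitting disciplines: linear, affine, relevant, unrestricted
use counts: r: 1×, p: 1×, g: 1×, f: 1×, q [bound]: 1×, h [bound]: 1×
uses in reading order: h, r, p, q, g, f
typing: well-typed at R -> Q
ordered: ✗, needs exchange: uses follow h, r, p, q, g, f
linear: ✓, each of r, p, g, f, q, h used exactly once
affine: ✓, none of r, p, g, f, q, h used more than once
relevant: ✓, none of r, p, g, f, q, h goes unused
unrestricted: ✓, well-typed at R -> Q; no restrictions here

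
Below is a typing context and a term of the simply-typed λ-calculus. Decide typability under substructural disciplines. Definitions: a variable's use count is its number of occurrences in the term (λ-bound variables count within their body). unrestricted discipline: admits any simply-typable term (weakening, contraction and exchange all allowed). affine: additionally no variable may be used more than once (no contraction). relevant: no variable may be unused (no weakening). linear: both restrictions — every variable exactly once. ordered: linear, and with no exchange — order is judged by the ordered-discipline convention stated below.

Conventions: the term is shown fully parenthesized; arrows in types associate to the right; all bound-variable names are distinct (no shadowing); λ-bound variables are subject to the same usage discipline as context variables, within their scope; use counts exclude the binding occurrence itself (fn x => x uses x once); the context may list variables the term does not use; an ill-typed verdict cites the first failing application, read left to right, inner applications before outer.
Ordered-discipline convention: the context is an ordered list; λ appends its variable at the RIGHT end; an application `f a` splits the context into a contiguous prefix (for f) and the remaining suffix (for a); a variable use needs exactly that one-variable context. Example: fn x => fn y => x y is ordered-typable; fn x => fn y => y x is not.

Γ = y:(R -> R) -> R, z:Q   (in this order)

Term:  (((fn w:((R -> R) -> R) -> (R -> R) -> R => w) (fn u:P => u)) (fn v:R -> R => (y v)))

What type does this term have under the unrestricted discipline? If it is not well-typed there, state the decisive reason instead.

not well-typed under unrestricted — the type mismatch rejects it
counts: y=1, z=0, w (λ-bound)=1, u (λ-bound)=1, v (λ-bound)=1
use order (left to right): w, u, y, v
typing: ill-typed: argument of type P -> P where ((R -> R) -> R) -> (R -> R) -> R is required
per-discipline verdicts: ordered ✗, linear ✗, affine ✗, relevant ✗, unrestricted ✗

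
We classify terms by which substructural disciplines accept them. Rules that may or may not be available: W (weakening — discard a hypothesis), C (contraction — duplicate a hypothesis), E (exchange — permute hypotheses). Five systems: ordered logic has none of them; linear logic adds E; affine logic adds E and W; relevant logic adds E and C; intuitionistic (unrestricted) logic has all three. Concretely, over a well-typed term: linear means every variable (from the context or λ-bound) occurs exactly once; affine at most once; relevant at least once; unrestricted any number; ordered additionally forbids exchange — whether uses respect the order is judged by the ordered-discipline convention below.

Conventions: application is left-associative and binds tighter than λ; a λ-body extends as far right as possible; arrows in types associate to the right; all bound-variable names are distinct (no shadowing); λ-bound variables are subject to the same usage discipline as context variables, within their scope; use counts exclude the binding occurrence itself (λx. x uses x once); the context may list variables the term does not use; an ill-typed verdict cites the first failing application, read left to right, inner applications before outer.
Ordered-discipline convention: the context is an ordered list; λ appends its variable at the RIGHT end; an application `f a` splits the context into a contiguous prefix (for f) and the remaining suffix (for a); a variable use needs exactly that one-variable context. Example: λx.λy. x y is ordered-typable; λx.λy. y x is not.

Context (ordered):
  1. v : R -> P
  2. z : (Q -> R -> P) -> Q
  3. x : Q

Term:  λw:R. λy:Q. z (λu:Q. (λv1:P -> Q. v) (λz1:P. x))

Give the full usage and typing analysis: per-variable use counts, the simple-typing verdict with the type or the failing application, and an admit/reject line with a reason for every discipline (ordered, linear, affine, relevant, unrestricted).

counts: v: 1×; z: 1×; x: 1×; w [bound]: 0×; y [bound]: 0×; u [bound]: 0×; v1 [bound]: 0×; z1 [bound]: 0×
order of uses: z, v, x
typing: well-typed — term : R -> Q -> Q
ordered ✗ (needs weakening: w, y, u, v1, z1 unused)
linear ✗ (needs weakening: w, y, u, v1, z1 unused)
affine ✓ (v, z, x, w, y, u, v1, z1: no repeats, contraction unneeded)
relevant ✗ (needs weakening: w, y, u, v1, z1 unused)
unrestricted ✓ (type-checks (R -> Q -> Q) and nothing is barred)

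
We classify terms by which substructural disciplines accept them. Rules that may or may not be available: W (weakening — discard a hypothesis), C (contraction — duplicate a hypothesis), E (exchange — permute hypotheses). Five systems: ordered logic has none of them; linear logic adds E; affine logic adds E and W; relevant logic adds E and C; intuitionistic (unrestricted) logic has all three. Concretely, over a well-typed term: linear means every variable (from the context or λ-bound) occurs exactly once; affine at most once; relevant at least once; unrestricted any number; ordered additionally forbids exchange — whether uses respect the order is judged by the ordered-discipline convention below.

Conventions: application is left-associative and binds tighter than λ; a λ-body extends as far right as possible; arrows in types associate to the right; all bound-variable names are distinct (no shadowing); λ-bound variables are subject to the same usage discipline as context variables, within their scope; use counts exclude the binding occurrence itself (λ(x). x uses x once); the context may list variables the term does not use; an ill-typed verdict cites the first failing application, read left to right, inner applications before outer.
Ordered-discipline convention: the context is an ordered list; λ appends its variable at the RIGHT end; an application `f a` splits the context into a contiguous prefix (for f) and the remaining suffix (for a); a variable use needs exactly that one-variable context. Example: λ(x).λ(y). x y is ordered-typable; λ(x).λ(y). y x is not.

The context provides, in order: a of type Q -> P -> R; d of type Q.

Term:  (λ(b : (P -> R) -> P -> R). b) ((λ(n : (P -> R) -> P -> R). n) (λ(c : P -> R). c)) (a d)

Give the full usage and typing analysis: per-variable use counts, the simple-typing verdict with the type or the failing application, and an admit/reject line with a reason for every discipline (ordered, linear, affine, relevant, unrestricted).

usage: a: 1×; d: 1×; b [bound]: 1×; n [bound]: 1×; c [bound]: 1×
left-to-right use order: b, n, c, a, d
typing: ✓ — P -> R
ordered: ✓ — one use each (a, d, b, n, c); ordered split holds
linear: ✓ — a, d, b, n, c: one use apiece
affine: ✓ — none of a, d, b, n, c used more than once
relevant: ✓ — every one of a, d, b, n, c appears
unrestricted: ✓ — type-checks (P -> R) and nothing is barred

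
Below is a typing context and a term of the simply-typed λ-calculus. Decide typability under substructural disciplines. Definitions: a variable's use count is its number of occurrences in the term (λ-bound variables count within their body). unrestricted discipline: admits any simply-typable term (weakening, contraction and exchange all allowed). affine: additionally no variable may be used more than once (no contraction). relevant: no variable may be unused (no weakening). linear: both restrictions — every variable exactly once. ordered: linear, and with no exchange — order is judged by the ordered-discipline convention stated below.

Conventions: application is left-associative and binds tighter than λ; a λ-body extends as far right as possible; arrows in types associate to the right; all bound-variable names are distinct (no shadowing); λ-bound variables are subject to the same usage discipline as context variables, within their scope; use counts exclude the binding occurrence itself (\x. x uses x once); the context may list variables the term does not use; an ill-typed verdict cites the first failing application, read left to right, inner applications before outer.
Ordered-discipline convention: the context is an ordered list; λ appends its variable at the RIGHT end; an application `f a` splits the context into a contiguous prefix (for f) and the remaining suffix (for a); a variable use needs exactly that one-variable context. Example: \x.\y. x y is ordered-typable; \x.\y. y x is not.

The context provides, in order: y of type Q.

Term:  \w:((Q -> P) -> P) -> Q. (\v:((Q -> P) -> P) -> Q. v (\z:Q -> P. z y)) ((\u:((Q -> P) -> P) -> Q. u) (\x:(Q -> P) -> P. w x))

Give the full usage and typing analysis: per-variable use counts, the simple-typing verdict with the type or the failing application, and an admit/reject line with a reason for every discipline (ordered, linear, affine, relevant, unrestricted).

usage: y=1; w (bound)=1; v (bound)=1; z (bound)=1; u (bound)=1; x (bound)=1
left-to-right use order: v, z, y, u, w, x
typing: well-typed — term : (((Q -> P) -> P) -> Q) -> Q
ordered: ✗, needs exchange: uses follow v, z, y, u, w, x
linear: ✓, exactly-once usage across y, w, v, z, u, x
affine: ✓, at most one use each (y, w, v, z, u, x)
relevant: ✓, every one of y, w, v, z, u, x appears
unrestricted: ✓, well-typed at (((Q -> P) -> P) -> Q) -> Q; no restrictions here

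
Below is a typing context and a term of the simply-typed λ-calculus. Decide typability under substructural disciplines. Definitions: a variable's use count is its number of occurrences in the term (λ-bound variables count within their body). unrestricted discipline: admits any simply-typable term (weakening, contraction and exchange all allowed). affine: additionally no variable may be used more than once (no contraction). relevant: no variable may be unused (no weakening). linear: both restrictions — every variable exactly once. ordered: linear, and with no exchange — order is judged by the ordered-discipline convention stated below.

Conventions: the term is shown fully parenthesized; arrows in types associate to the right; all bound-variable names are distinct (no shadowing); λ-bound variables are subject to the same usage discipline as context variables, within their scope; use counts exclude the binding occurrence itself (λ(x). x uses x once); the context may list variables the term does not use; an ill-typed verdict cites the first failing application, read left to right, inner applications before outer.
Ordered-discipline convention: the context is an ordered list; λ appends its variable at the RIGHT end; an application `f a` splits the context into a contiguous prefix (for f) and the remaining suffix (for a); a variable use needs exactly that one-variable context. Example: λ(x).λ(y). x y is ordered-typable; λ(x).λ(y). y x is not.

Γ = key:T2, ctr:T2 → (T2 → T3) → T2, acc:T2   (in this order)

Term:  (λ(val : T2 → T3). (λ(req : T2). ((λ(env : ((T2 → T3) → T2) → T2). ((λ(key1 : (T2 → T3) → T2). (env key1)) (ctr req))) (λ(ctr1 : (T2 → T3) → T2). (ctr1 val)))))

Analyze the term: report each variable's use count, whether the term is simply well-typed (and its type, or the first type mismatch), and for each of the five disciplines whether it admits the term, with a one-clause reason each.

usage: key ×0, ctr ×1, acc ×0, val (λ-bound) ×1, req (λ-bound) ×1, env (λ-bound) ×1, key1 (λ-bound) ×1, ctr1 (λ-bound) ×1
uses in reading order: env, key1, ctr, req, ctr1, val
typing: the term checks, with type (T2 → T3) → T2 → T2
ordered: ✗ — unused: key, acc — weakening required
linear: ✗ — unused: key, acc — weakening required
affine: ✓ — at most one use each (key, ctr, acc, val, req, env, key1, ctr1)
relevant: ✗ — unused: key, acc — weakening required
unrestricted: ✓ — simply typable at (T2 → T3) → T2 → T2; W, C, E all held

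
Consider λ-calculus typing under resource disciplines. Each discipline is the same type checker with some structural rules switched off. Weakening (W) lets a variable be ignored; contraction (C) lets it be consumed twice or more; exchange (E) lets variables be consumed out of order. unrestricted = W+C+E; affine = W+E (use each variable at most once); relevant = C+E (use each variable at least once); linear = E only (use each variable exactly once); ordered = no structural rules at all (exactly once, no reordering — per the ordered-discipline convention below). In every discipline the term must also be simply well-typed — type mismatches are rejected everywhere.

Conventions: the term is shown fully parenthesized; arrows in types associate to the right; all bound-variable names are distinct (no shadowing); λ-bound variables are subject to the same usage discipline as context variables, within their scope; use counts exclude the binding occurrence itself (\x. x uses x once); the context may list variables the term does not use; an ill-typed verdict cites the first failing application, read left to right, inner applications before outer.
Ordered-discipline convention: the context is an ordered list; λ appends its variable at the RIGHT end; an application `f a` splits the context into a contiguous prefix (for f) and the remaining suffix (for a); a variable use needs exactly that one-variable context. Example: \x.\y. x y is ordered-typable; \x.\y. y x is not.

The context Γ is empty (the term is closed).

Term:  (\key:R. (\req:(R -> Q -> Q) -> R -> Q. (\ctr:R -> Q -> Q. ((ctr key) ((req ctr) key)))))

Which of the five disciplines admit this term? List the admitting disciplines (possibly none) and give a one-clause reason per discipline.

admitted in: relevant, unrestricted
use counts: key (bound) ×2; req (bound) ×1; ctr (bound) ×2
uses in reading order: ctr, key, req, ctr, key
typing: well-typed at R -> ((R -> Q -> Q) -> R -> Q) -> (R -> Q -> Q) -> Q
ordered: ✗ — repeated use of key ×2, ctr ×2
linear: ✗ — repeated use of key ×2, ctr ×2
affine: ✗ — repeated use of key ×2, ctr ×2
relevant: ✓ — key, req, ctr: all used, weakening unneeded
unrestricted: ✓ — well-typed at R -> ((R -> Q -> Q) -> R -> Q) -> (R -> Q -> Q) -> Q; no restrictions here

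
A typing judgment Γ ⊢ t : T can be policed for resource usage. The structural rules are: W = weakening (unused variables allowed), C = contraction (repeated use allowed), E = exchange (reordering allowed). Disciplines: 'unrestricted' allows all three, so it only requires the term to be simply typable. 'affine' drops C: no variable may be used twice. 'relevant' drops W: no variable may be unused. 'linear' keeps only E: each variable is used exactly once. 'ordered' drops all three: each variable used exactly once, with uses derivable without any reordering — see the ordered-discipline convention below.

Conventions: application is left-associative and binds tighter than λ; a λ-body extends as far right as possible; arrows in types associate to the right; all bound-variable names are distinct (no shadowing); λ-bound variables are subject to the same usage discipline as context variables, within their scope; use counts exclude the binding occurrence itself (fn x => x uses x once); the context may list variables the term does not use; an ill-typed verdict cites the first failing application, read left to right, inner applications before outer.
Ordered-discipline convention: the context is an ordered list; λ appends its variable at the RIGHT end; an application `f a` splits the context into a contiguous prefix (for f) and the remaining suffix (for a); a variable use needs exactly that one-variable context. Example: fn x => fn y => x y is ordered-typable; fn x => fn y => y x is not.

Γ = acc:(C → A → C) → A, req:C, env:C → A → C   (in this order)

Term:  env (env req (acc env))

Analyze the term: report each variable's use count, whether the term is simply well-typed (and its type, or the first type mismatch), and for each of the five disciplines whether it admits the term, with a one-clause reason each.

use counts: acc ×1; req ×1; env ×3
order of uses: env, env, req, acc, env
typing: the term checks, with type A → C
ordered ✗ (needs contraction — env ×3)
linear ✗ (needs contraction — env ×3)
affine ✗ (needs contraction — env ×3)
relevant ✓ (acc, req, env: all used, weakening unneeded)
unrestricted ✓ (type-checks (A → C) and nothing is barred)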